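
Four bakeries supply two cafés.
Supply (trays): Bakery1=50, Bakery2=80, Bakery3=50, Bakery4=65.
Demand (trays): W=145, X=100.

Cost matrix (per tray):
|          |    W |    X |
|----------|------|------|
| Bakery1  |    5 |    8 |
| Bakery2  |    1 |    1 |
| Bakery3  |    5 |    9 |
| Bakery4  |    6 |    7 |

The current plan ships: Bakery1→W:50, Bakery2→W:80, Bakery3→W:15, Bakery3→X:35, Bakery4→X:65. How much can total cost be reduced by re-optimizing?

Current plan cost = 50·5 + 80·1 + 15·5 + 35·9 + 65·7 = 1175.
Optimal plan:
  Bakery1->W: 50 trays
  Bakery2->X: 80 trays
  Bakery3->W: 50 trays
  Bakery4->W: 45 trays
  Bakery4->X: 20 trays
Optimal cost = 990.
Saving = 1175 − 990 = 185.

185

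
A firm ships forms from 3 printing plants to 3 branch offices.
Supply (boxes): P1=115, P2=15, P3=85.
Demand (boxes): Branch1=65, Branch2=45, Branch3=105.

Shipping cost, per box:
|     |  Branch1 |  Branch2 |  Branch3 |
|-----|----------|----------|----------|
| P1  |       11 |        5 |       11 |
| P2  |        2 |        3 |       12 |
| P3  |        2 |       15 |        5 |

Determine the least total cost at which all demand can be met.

A cheapest plan:
  P1–Branch2: 45 × 5 = 225
  P1–Branch3: 70 × 11 = 770
  P2–Branch1: 15 × 2 = 30
  P3–Branch1: 50 × 2 = 100
  P3–Branch3: 35 × 5 = 175
Total = 225 + 770 + 30 + 100 + 175 = 1300.

1300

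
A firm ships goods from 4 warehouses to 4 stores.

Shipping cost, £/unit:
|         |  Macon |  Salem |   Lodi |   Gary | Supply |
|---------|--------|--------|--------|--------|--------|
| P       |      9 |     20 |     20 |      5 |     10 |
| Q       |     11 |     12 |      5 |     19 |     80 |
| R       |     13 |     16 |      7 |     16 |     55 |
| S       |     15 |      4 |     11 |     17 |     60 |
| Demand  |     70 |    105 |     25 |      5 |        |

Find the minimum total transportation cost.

1800

One minimum-cost allocation:
  P to Macon: 5 units
  P to Gary: 5 units
  Q to Macon: 10 units
  Q to Salem: 45 units
  Q to Lodi: 25 units
  R to Macon: 55 units
  S to Salem: 60 units
Total cost = £1800.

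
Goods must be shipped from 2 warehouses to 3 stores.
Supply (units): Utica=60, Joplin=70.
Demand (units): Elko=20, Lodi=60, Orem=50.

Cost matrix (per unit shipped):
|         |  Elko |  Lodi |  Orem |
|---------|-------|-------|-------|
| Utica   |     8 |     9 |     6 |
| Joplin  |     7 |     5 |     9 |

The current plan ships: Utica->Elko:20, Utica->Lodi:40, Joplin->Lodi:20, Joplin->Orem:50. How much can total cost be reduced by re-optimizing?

Current plan cost = 20·8 + 40·9 + 20·5 + 50·9 = 1070.
Optimal plan:
  Utica->Elko: 10 × 8 = 80
  Utica->Orem: 50 × 6 = 300
  Joplin->Elko: 10 × 7 = 70
  Joplin->Lodi: 60 × 5 = 300
Optimal cost = 750.
Saving = 1070 − 750 = 320.

320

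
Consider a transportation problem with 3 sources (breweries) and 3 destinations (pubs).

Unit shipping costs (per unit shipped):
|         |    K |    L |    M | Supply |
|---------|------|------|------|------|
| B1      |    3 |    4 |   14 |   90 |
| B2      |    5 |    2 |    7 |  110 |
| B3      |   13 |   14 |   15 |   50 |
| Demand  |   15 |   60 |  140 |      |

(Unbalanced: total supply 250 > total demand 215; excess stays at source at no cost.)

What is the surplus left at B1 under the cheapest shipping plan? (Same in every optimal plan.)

An optimal plan:
  B1 to K: 15 × 3 = 45
  B1 to L: 60 × 4 = 240
  B1 to M: 15 × 14 = 210
  B2 to M: 110 × 7 = 770
  B3 to M: 15 × 15 = 225
Total cost = 1490.
B1 ships 90 of its 90, leaving 0.

0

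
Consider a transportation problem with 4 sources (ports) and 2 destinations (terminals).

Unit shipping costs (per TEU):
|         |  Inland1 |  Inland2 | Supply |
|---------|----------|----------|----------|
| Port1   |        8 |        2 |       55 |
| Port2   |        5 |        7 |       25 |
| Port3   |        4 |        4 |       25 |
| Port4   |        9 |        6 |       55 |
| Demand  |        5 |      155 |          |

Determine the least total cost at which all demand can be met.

705

An optimal shipping plan:
  Port1->Inland2: 55 × 2 = 110
  Port2->Inland1: 5 × 5 = 25
  Port2->Inland2: 20 × 7 = 140
  Port3->Inland2: 25 × 4 = 100
  Port4->Inland2: 55 × 6 = 330
Total = 110 + 25 + 140 + 100 + 330 = 705.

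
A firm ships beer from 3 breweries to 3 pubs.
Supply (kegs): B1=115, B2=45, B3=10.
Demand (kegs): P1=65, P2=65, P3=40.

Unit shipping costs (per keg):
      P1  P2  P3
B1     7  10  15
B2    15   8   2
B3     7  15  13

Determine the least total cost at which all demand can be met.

1175

A cheapest plan:
  B1 to P1: 55 × 7 = 385
  B1 to P2: 60 × 10 = 600
  B2 to P2: 5 × 8 = 40
  B2 to P3: 40 × 2 = 80
  B3 to P1: 10 × 7 = 70
Total = 385 + 600 + 40 + 80 + 70 = 1175.
(Supply check: B1 ships 115; B2 ships 45; B3 ships 10.)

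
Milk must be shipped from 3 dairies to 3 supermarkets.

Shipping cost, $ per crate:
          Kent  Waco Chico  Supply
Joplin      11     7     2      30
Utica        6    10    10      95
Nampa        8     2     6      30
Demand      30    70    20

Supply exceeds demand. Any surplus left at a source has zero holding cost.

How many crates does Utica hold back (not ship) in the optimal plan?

35

An optimal plan:
  Joplin–Waco: 10 × $7 = $70
  Joplin–Chico: 20 × $2 = $40
  Utica–Kent: 30 × $6 = $180
  Utica–Waco: 30 × $10 = $300
  Nampa–Waco: 30 × $2 = $60
Total cost = $650.
Utica ships 60 of its 95, leaving 35.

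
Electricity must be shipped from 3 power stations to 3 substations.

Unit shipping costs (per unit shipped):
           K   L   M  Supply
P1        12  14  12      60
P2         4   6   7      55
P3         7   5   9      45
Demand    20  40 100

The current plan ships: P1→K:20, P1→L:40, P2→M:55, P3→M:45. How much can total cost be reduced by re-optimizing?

Current plan cost = 20·12 + 40·14 + 55·7 + 45·9 = 1590.
Optimal plan:
  P1->M: 60 × 12 = 720
  P2->K: 20 × 4 = 80
  P2->M: 35 × 7 = 245
  P3->L: 40 × 5 = 200
  P3->M: 5 × 9 = 45
Optimal cost = 1290.
Saving = 1590 − 1290 = 300.

300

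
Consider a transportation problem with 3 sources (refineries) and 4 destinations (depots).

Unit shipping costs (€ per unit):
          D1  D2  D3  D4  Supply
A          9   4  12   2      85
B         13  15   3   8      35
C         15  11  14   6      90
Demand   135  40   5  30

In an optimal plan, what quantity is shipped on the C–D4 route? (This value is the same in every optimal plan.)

Optimal shipments:
  A–D1: 45 × €9 = €405
  A–D2: 40 × €4 = €160
  B–D1: 30 × €13 = €390
  B–D3: 5 × €3 = €15
  C–D1: 60 × €15 = €900
  C–D4: 30 × €6 = €180
Total cost = €2050.
So C→D4 carries 30 kL.

30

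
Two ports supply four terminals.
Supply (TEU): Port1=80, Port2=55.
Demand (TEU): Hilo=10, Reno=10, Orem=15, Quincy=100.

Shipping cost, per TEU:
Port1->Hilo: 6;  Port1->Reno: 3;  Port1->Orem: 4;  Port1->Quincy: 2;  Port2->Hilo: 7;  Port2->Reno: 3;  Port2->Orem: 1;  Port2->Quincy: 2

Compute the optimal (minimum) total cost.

An optimal shipping plan:
  Port1–Hilo: 10 × 6 = 60
  Port1–Reno: 10 × 3 = 30
  Port1–Quincy: 60 × 2 = 120
  Port2–Orem: 15 × 1 = 15
  Port2–Quincy: 40 × 2 = 80
Total = 60 + 30 + 120 + 15 + 80 = 305.
(Supply check: Port1 ships 80; Port2 ships 55.)

305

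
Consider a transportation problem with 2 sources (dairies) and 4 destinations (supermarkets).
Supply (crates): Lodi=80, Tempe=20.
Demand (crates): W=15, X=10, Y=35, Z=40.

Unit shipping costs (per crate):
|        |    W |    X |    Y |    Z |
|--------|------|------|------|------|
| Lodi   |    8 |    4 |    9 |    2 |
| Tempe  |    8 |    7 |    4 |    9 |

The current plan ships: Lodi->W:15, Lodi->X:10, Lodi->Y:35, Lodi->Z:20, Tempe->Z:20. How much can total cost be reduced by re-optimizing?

240

Current plan cost = 15·8 + 10·4 + 35·9 + 20·2 + 20·9 = 695.
Optimal plan:
  Lodi->W: 15 crates
  Lodi->X: 10 crates
  Lodi->Y: 15 crates
  Lodi->Z: 40 crates
  Tempe->Y: 20 crates
Optimal cost = 455.
Saving = 695 − 455 = 240.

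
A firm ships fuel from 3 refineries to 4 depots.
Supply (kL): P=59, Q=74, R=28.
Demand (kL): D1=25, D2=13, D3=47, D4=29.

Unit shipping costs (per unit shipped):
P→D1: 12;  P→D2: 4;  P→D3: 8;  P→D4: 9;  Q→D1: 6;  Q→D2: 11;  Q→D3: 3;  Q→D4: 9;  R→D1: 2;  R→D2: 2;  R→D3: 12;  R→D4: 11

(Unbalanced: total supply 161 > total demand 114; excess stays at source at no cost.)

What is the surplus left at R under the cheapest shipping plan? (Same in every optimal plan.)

0

An optimal plan:
  P→D2: 10 × 4 = 40
  P→D4: 29 × 9 = 261
  Q→D3: 47 × 3 = 141
  R→D1: 25 × 2 = 50
  R→D2: 3 × 2 = 6
Total cost = 498.
R ships 28 of its 28, leaving 0.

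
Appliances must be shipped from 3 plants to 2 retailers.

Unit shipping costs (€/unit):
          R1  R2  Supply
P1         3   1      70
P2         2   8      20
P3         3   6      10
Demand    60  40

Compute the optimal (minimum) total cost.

An optimal shipping plan:
  P1→R1: 30 × €3 = €90
  P1→R2: 40 × €1 = €40
  P2→R1: 20 × €2 = €40
  P3→R1: 10 × €3 = €30
Total = 90 + 40 + 40 + 30 = €200.

200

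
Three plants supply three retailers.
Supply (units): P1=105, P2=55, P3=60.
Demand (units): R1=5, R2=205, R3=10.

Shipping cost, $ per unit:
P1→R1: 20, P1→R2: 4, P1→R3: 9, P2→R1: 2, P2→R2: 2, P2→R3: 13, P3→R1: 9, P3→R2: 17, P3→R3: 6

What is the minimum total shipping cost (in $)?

One minimum-cost allocation:
  P1->R2: 105 units
  P2->R2: 55 units
  P3->R1: 5 units
  P3->R2: 45 units
  P3->R3: 10 units
Total cost = $1400.

1400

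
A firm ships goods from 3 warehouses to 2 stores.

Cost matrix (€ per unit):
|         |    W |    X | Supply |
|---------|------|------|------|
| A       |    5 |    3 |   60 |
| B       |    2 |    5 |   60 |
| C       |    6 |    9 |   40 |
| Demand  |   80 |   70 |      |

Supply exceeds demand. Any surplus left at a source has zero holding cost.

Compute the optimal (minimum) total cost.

510

Optimal allocation:
  A→X: 60 × €3 = €180
  B→W: 50 × €2 = €100
  B→X: 10 × €5 = €50
  C→W: 30 × €6 = €180
Total = 180 + 100 + 50 + 180 = €510.
(Supply check: A ships 60; B ships 60; C ships 30.)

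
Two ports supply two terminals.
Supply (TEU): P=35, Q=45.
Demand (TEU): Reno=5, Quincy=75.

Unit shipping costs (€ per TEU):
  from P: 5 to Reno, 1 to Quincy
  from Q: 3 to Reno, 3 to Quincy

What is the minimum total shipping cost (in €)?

Optimal allocation:
  P→Quincy: 35 × €1 = €35
  Q→Reno: 5 × €3 = €15
  Q→Quincy: 40 × €3 = €120
Total = 35 + 15 + 120 = €170.
(Supply check: P ships 35; Q ships 45.)

170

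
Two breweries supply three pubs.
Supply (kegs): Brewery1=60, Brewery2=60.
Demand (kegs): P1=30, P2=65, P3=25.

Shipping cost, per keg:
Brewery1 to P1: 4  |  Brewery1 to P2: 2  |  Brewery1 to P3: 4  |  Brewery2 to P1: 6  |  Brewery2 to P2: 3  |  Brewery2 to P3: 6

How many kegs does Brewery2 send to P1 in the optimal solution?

0

Optimal shipments:
  Brewery1–P1: 30 kegs
  Brewery1–P2: 5 kegs
  Brewery1–P3: 25 kegs
  Brewery2–P2: 60 kegs
Total cost = 410.
The route Brewery2→P1 is not used.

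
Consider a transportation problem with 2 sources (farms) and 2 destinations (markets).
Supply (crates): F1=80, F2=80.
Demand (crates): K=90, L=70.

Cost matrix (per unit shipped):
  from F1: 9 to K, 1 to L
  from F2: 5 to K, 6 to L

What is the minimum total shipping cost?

560

A cheapest plan:
  F1 to K: 10 × 9 = 90
  F1 to L: 70 × 1 = 70
  F2 to K: 80 × 5 = 400
Total = 90 + 70 + 400 = 560.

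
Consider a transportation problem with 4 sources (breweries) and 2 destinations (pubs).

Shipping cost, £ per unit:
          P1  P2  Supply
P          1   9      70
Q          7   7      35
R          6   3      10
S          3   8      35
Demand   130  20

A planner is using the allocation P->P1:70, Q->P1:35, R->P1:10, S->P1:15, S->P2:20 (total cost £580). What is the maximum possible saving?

130

Current plan cost = 70·1 + 35·7 + 10·6 + 15·3 + 20·8 = £580.
Optimal plan:
  P→P1: 70 × £1 = £70
  Q→P1: 25 × £7 = £175
  Q→P2: 10 × £7 = £70
  R→P2: 10 × £3 = £30
  S→P1: 35 × £3 = £105
Optimal cost = £450.
Saving = 580 − 450 = £130.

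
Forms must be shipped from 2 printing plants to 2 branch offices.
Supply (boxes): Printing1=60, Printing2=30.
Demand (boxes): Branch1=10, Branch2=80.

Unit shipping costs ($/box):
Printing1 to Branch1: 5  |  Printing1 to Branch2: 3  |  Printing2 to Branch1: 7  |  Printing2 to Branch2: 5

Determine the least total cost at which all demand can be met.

Optimal allocation:
  Printing1 to Branch2: 60 × $3 = $180
  Printing2 to Branch1: 10 × $7 = $70
  Printing2 to Branch2: 20 × $5 = $100
Total = 180 + 70 + 100 = $350.

350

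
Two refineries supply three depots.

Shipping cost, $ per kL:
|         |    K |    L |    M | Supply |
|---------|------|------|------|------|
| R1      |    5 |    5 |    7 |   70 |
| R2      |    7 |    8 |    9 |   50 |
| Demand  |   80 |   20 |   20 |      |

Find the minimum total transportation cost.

A cheapest plan:
  R1→K: 30 × $5 = $150
  R1→L: 20 × $5 = $100
  R1→M: 20 × $7 = $140
  R2→K: 50 × $7 = $350
Total = 150 + 100 + 140 + 350 = $740.
(Supply check: R1 ships 70; R2 ships 50.)

740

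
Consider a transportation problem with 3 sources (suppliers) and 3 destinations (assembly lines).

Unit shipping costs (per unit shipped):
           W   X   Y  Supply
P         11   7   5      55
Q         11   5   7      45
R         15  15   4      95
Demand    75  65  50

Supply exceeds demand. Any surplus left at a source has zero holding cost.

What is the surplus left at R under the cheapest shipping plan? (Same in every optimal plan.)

An optimal plan:
  P–W: 35 × 11 = 385
  P–X: 20 × 7 = 140
  Q–X: 45 × 5 = 225
  R–W: 40 × 15 = 600
  R–Y: 50 × 4 = 200
Total cost = 1550.
R ships 90 of its 95, leaving 5.

5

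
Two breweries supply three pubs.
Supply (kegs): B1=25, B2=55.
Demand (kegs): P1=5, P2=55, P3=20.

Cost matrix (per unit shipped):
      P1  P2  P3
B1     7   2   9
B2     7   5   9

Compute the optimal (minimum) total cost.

One minimum-cost allocation:
  B1->P2: 25 kegs
  B2->P1: 5 kegs
  B2->P2: 30 kegs
  B2->P3: 20 kegs
Total cost = 415.

415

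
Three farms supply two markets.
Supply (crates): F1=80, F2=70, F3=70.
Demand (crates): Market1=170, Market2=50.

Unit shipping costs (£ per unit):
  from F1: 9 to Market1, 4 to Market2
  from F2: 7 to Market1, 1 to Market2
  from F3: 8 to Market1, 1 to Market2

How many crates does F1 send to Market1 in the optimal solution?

Solving gives:
  F1->Market1: 80 × £9 = £720
  F2->Market1: 70 × £7 = £490
  F3->Market1: 20 × £8 = £160
  F3->Market2: 50 × £1 = £50
Total cost = £1420.
So F1→Market1 carries 80 crates.

80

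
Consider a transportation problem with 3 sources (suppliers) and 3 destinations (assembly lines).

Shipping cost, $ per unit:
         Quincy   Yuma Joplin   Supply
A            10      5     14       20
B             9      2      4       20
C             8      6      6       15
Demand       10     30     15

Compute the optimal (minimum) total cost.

An optimal shipping plan:
  A→Yuma: 20 × $5 = $100
  B→Yuma: 10 × $2 = $20
  B→Joplin: 10 × $4 = $40
  C→Quincy: 10 × $8 = $80
  C→Joplin: 5 × $6 = $30
Total = 100 + 20 + 40 + 80 + 30 = $270.
(Supply check: A ships 20; B ships 20; C ships 15.)

270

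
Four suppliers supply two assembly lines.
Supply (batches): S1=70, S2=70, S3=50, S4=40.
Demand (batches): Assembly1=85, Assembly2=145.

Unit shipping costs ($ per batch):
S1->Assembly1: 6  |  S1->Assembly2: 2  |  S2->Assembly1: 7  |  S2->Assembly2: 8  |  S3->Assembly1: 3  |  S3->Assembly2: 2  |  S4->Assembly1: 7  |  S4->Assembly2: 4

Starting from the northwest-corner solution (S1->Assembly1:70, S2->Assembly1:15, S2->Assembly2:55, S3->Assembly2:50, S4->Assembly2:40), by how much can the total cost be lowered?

320

Current plan cost = 70·6 + 15·7 + 55·8 + 50·2 + 40·4 = $1225.
Optimal plan:
  S1 to Assembly2: 70 batches
  S2 to Assembly1: 70 batches
  S3 to Assembly1: 15 batches
  S3 to Assembly2: 35 batches
  S4 to Assembly2: 40 batches
Optimal cost = $905.
Saving = 1225 − 905 = $320.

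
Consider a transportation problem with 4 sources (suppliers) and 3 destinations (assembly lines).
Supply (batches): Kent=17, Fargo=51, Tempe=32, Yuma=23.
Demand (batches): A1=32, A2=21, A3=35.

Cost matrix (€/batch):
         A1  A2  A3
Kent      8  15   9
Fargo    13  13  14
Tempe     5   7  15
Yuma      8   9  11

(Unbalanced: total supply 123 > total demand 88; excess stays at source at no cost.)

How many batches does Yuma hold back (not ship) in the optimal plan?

0

Minimum-cost shipments:
  Kent→A3: 17 × €9 = €153
  Fargo→A3: 16 × €14 = €224
  Tempe→A1: 32 × €5 = €160
  Yuma→A2: 21 × €9 = €189
  Yuma→A3: 2 × €11 = €22
Total cost = €748.
Yuma ships 23 of its 23, leaving 0.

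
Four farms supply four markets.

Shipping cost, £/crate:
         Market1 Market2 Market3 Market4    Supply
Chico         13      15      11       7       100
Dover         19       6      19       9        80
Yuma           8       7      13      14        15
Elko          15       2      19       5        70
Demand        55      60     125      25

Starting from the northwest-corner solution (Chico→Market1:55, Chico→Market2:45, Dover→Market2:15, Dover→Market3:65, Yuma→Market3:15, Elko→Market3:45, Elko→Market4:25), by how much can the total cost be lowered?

Current plan cost = 55·13 + 45·15 + 15·6 + 65·19 + 15·13 + 45·19 + 25·5 = £3890.
Optimal plan:
  Chico->Market3: 100 × £11 = £1100
  Dover->Market1: 30 × £19 = £570
  Dover->Market3: 25 × £19 = £475
  Dover->Market4: 25 × £9 = £225
  Yuma->Market1: 15 × £8 = £120
  Elko->Market1: 10 × £15 = £150
  Elko->Market2: 60 × £2 = £120
Optimal cost = £2760.
Saving = 3890 − 2760 = £1130.

1130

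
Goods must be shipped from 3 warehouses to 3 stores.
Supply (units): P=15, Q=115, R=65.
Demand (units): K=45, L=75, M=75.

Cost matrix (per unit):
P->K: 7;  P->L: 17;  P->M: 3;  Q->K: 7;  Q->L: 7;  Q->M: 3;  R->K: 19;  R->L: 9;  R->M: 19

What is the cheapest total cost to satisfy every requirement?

1195

One minimum-cost allocation:
  P->M: 15 units
  Q->K: 45 units
  Q->L: 10 units
  Q->M: 60 units
  R->L: 65 units
Total cost = 1195.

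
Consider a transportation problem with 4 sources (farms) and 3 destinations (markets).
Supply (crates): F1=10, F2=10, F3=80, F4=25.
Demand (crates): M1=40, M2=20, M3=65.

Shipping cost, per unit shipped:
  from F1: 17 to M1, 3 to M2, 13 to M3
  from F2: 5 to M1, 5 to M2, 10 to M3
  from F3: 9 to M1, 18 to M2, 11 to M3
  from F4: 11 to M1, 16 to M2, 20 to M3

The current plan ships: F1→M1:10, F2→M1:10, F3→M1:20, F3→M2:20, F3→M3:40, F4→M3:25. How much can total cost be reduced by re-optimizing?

495

Current plan cost = 10·17 + 10·5 + 20·9 + 20·18 + 40·11 + 25·20 = 1700.
Optimal plan:
  F1→M2: 10 × 3 = 30
  F2→M2: 10 × 5 = 50
  F3→M1: 15 × 9 = 135
  F3→M3: 65 × 11 = 715
  F4→M1: 25 × 11 = 275
Optimal cost = 1205.
Saving = 1700 − 1205 = 495.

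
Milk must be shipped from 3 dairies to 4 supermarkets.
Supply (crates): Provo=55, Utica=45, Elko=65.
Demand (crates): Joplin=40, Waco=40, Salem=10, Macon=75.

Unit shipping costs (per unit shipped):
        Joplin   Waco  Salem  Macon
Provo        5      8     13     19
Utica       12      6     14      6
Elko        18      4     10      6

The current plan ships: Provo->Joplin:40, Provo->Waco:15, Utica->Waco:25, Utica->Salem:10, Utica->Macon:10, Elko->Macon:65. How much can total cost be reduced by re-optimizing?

Current plan cost = 40·5 + 15·8 + 25·6 + 10·14 + 10·6 + 65·6 = 1060.
Optimal plan:
  Provo→Joplin: 40 × 5 = 200
  Provo→Waco: 5 × 8 = 40
  Provo→Salem: 10 × 13 = 130
  Utica→Macon: 45 × 6 = 270
  Elko→Waco: 35 × 4 = 140
  Elko→Macon: 30 × 6 = 180
Optimal cost = 960.
Saving = 1060 − 960 = 100.

100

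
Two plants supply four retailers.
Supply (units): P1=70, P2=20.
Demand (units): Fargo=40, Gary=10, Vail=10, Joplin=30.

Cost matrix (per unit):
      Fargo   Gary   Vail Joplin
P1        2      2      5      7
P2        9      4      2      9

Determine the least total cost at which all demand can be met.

A cheapest plan:
  P1->Fargo: 40 × 2 = 80
  P1->Gary: 10 × 2 = 20
  P1->Joplin: 20 × 7 = 140
  P2->Vail: 10 × 2 = 20
  P2->Joplin: 10 × 9 = 90
Total = 80 + 20 + 140 + 20 + 90 = 350.
(Supply check: P1 ships 70; P2 ships 20.)

350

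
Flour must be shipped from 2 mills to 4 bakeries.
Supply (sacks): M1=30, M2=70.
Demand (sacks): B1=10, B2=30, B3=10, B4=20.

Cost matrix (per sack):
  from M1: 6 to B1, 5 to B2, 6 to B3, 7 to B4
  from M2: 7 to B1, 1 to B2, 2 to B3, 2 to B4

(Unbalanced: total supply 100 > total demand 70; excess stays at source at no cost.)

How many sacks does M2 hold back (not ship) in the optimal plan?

Minimum-cost shipments:
  M1->B1: 10 sacks
  M2->B2: 30 sacks
  M2->B3: 10 sacks
  M2->B4: 20 sacks
Total cost = 150.
M2 ships 60 of its 70, leaving 10.

10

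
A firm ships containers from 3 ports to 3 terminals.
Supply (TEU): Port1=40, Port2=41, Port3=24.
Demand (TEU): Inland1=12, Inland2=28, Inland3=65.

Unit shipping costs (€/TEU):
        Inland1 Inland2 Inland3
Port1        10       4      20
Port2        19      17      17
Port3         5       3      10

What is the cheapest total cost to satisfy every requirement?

1169

A cheapest plan:
  Port1 to Inland1: 12 × €10 = €120
  Port1 to Inland2: 28 × €4 = €112
  Port2 to Inland3: 41 × €17 = €697
  Port3 to Inland3: 24 × €10 = €240
Total = 120 + 112 + 697 + 240 = €1169.
(Supply check: Port1 ships 40; Port2 ships 41; Port3 ships 24.)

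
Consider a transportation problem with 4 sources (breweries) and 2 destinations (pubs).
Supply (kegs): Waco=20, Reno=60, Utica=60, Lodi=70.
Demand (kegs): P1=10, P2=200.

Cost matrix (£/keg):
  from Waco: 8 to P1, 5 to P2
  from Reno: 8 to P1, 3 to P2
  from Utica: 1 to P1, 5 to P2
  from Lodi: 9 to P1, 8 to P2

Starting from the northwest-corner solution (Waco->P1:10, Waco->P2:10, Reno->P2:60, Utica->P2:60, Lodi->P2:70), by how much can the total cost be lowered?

Current plan cost = 10·8 + 10·5 + 60·3 + 60·5 + 70·8 = £1170.
Optimal plan:
  Waco–P2: 20 × £5 = £100
  Reno–P2: 60 × £3 = £180
  Utica–P1: 10 × £1 = £10
  Utica–P2: 50 × £5 = £250
  Lodi–P2: 70 × £8 = £560
Optimal cost = £1100.
Saving = 1170 − 1100 = £70.

70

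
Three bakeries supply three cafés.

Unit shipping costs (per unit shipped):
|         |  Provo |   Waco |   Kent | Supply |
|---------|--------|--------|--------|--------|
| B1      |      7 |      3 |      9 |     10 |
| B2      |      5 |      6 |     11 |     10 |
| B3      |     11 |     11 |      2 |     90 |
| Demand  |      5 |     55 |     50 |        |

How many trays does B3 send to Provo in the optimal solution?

The minimum-cost plan:
  B1→Waco: 10 trays
  B2→Provo: 5 trays
  B2→Waco: 5 trays
  B3→Waco: 40 trays
  B3→Kent: 50 trays
Total cost = 625.
The route B3→Provo is not used.

0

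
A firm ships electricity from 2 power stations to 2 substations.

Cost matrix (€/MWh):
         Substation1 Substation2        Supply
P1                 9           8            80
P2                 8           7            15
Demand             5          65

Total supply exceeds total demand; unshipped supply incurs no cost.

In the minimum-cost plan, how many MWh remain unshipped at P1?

25

Minimum-cost shipments:
  P1→Substation1: 5 × €9 = €45
  P1→Substation2: 50 × €8 = €400
  P2→Substation2: 15 × €7 = €105
Total cost = €550.
P1 ships 55 of its 80, leaving 25.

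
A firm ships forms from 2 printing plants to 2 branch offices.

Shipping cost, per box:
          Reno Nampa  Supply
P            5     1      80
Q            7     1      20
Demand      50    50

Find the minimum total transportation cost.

One minimum-cost allocation:
  P→Reno: 50 × 5 = 250
  P→Nampa: 30 × 1 = 30
  Q→Nampa: 20 × 1 = 20
Total = 250 + 30 + 20 = 300.
(Supply check: P ships 80; Q ships 20.)

300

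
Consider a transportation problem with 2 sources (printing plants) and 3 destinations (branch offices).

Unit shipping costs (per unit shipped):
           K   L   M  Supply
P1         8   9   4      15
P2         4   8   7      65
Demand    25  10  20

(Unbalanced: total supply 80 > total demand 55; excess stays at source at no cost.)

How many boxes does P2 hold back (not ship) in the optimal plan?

25

Minimum-cost shipments:
  P1 to M: 15 × 4 = 60
  P2 to K: 25 × 4 = 100
  P2 to L: 10 × 8 = 80
  P2 to M: 5 × 7 = 35
Total cost = 275.
P2 ships 40 of its 65, leaving 25.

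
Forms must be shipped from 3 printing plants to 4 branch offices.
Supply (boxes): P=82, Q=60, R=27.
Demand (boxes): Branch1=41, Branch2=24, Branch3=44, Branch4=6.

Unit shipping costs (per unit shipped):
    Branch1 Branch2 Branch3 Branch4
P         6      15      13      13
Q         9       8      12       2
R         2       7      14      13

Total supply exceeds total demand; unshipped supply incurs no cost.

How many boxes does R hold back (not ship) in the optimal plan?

Minimum-cost shipments:
  P to Branch1: 14 × 6 = 84
  P to Branch3: 14 × 13 = 182
  Q to Branch2: 24 × 8 = 192
  Q to Branch3: 30 × 12 = 360
  Q to Branch4: 6 × 2 = 12
  R to Branch1: 27 × 2 = 54
Total cost = 884.
R ships 27 of its 27, leaving 0.

0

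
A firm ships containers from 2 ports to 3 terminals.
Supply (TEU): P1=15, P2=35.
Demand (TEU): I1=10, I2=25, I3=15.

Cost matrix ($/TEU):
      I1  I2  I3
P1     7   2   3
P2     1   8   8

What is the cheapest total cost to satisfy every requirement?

240

A cheapest plan:
  P1->I2: 15 TEU
  P2->I1: 10 TEU
  P2->I2: 10 TEU
  P2->I3: 15 TEU
Total cost = $240.
(Supply check: P1 ships 15; P2 ships 35.)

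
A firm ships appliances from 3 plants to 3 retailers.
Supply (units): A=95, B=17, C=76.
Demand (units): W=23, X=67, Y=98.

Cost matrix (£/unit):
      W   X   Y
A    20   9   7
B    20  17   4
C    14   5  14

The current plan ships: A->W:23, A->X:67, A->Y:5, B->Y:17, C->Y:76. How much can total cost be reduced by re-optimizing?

882

Current plan cost = 23·20 + 67·9 + 5·7 + 17·4 + 76·14 = £2230.
Optimal plan:
  A to X: 14 × £9 = £126
  A to Y: 81 × £7 = £567
  B to Y: 17 × £4 = £68
  C to W: 23 × £14 = £322
  C to X: 53 × £5 = £265
Optimal cost = £1348.
Saving = 2230 − 1348 = £882.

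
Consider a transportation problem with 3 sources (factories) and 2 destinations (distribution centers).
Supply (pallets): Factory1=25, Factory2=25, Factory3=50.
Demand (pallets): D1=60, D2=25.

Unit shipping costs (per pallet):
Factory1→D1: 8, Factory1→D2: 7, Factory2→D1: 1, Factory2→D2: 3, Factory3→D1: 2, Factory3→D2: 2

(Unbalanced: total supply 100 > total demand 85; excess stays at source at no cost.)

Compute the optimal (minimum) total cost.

195

An optimal shipping plan:
  Factory1 to D2: 10 × 7 = 70
  Factory2 to D1: 25 × 1 = 25
  Factory3 to D1: 35 × 2 = 70
  Factory3 to D2: 15 × 2 = 30
Total = 70 + 25 + 70 + 30 = 195.
(Supply check: Factory1 ships 10; Factory2 ships 25; Factory3 ships 50.)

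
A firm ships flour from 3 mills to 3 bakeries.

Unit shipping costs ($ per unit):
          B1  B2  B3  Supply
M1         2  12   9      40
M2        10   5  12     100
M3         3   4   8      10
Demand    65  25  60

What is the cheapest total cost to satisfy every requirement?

One minimum-cost allocation:
  M1–B1: 40 × $2 = $80
  M2–B1: 15 × $10 = $150
  M2–B2: 25 × $5 = $125
  M2–B3: 60 × $12 = $720
  M3–B1: 10 × $3 = $30
Total = 80 + 150 + 125 + 720 + 30 = $1105.

1105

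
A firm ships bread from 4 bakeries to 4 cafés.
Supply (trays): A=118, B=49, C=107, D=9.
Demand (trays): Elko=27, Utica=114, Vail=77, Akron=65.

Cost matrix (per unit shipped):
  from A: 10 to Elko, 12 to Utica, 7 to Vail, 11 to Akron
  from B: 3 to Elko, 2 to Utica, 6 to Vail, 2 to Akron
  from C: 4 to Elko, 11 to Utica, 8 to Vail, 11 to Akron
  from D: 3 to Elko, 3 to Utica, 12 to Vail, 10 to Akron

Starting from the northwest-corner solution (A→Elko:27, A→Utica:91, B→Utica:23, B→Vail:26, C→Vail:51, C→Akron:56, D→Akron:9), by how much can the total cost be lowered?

575

Current plan cost = 27·10 + 91·12 + 23·2 + 26·6 + 51·8 + 56·11 + 9·10 = 2678.
Optimal plan:
  A to Vail: 77 × 7 = 539
  A to Akron: 41 × 11 = 451
  B to Utica: 25 × 2 = 50
  B to Akron: 24 × 2 = 48
  C to Elko: 27 × 4 = 108
  C to Utica: 80 × 11 = 880
  D to Utica: 9 × 3 = 27
Optimal cost = 2103.
Saving = 2678 − 2103 = 575.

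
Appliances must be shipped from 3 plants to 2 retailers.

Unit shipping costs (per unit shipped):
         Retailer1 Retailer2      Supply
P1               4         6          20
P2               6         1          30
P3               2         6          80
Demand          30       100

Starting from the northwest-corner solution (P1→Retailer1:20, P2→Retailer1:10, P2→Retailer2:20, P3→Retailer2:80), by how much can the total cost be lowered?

Current plan cost = 20·4 + 10·6 + 20·1 + 80·6 = 640.
Optimal plan:
  P1->Retailer2: 20 × 6 = 120
  P2->Retailer2: 30 × 1 = 30
  P3->Retailer1: 30 × 2 = 60
  P3->Retailer2: 50 × 6 = 300
Optimal cost = 510.
Saving = 640 − 510 = 130.

130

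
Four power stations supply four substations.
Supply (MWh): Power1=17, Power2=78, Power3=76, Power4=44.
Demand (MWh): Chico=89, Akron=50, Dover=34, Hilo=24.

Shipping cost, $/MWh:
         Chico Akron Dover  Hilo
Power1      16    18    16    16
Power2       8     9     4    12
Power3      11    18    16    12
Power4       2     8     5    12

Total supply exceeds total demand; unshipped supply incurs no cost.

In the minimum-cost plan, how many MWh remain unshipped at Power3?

Minimum-cost shipments:
  Power2→Akron: 44 MWh
  Power2→Dover: 34 MWh
  Power3→Chico: 51 MWh
  Power3→Hilo: 24 MWh
  Power4→Chico: 38 MWh
  Power4→Akron: 6 MWh
Total cost = $1505.
Power3 ships 75 of its 76, leaving 1.

1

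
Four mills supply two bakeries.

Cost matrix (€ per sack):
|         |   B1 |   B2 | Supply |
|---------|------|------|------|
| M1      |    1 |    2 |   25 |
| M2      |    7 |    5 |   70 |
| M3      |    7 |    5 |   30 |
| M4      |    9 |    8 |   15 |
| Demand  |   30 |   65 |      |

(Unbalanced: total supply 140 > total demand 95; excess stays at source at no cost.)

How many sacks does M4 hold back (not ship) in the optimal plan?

15

An optimal plan:
  M1→B1: 25 × €1 = €25
  M2→B2: 65 × €5 = €325
  M3→B1: 5 × €7 = €35
Total cost = €385.
M4 ships 0 of its 15, leaving 15.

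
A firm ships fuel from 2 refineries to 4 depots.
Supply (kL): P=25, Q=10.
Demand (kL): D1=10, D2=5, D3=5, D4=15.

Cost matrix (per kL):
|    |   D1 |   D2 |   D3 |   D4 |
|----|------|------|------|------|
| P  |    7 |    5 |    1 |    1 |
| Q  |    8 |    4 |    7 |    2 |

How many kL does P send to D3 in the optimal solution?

Solving gives:
  P–D1: 10 kL
  P–D3: 5 kL
  P–D4: 10 kL
  Q–D2: 5 kL
  Q–D4: 5 kL
Total cost = 115.
So P→D3 carries 5 kL.

5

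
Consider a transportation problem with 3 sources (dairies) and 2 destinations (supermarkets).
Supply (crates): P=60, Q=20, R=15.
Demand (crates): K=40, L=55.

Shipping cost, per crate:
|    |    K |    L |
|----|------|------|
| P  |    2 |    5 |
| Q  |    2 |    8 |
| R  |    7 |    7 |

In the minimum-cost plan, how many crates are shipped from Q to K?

20

Solving gives:
  P->K: 20 crates
  P->L: 40 crates
  Q->K: 20 crates
  R->L: 15 crates
Total cost = 385.
So Q→K carries 20 crates.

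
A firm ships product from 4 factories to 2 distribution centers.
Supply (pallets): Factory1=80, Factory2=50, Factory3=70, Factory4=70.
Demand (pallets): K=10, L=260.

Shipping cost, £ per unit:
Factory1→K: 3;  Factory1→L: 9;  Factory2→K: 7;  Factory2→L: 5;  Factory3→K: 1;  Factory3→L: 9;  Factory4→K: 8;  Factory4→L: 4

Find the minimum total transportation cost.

1800

Optimal allocation:
  Factory1→L: 80 × £9 = £720
  Factory2→L: 50 × £5 = £250
  Factory3→K: 10 × £1 = £10
  Factory3→L: 60 × £9 = £540
  Factory4→L: 70 × £4 = £280
Total = 720 + 250 + 10 + 540 + 280 = £1800.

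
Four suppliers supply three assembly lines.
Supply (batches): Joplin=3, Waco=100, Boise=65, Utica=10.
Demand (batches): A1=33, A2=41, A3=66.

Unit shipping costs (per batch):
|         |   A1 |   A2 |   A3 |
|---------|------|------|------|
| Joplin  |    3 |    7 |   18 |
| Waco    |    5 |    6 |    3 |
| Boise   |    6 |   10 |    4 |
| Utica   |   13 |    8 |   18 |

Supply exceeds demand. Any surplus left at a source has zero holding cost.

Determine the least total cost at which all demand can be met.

An optimal shipping plan:
  Joplin–A1: 3 × 3 = 9
  Waco–A1: 30 × 5 = 150
  Waco–A2: 41 × 6 = 246
  Waco–A3: 29 × 3 = 87
  Boise–A3: 37 × 4 = 148
Total = 9 + 150 + 246 + 87 + 148 = 640.

640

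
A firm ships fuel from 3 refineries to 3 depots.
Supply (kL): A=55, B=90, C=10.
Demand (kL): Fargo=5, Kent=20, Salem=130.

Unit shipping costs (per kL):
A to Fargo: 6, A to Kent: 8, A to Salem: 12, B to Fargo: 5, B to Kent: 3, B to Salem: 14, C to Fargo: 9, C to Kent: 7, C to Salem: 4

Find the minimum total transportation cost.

An optimal shipping plan:
  A–Salem: 55 kL
  B–Fargo: 5 kL
  B–Kent: 20 kL
  B–Salem: 65 kL
  C–Salem: 10 kL
Total cost = 1695.
(Supply check: A ships 55; B ships 90; C ships 10.)

1695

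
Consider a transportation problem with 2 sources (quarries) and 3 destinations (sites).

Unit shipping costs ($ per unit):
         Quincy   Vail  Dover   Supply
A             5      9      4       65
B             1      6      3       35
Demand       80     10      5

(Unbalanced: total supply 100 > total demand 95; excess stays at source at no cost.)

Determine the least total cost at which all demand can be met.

Optimal allocation:
  A to Quincy: 45 × $5 = $225
  A to Vail: 10 × $9 = $90
  A to Dover: 5 × $4 = $20
  B to Quincy: 35 × $1 = $35
Total = 225 + 90 + 20 + 35 = $370.

370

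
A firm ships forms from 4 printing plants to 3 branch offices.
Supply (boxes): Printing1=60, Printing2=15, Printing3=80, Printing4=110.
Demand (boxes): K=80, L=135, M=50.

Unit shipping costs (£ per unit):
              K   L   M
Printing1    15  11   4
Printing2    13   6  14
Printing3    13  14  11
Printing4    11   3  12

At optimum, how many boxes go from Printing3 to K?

Optimal shipments:
  Printing1->L: 10 × £11 = £110
  Printing1->M: 50 × £4 = £200
  Printing2->L: 15 × £6 = £90
  Printing3->K: 80 × £13 = £1040
  Printing4->L: 110 × £3 = £330
Total cost = £1770.
So Printing3→K carries 80 boxes.

80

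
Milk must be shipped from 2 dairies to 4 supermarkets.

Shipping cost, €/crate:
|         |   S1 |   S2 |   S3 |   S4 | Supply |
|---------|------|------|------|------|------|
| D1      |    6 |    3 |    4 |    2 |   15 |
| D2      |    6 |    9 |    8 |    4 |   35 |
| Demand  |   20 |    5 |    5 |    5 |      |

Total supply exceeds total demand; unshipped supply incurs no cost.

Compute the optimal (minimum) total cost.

165

An optimal shipping plan:
  D1->S2: 5 crates
  D1->S3: 5 crates
  D1->S4: 5 crates
  D2->S1: 20 crates
Total cost = €165.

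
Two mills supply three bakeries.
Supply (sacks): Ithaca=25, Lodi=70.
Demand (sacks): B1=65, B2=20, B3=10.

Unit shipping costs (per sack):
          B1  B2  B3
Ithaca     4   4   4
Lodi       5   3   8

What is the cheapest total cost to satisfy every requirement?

One minimum-cost allocation:
  Ithaca to B1: 15 × 4 = 60
  Ithaca to B3: 10 × 4 = 40
  Lodi to B1: 50 × 5 = 250
  Lodi to B2: 20 × 3 = 60
Total = 60 + 40 + 250 + 60 = 410.
(Supply check: Ithaca ships 25; Lodi ships 70.)

410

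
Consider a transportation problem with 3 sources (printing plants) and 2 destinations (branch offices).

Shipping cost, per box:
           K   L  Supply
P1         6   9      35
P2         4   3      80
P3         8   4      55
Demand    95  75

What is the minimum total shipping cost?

A cheapest plan:
  P1→K: 35 boxes
  P2→K: 60 boxes
  P2→L: 20 boxes
  P3→L: 55 boxes
Total cost = 730.
(Supply check: P1 ships 35; P2 ships 80; P3 ships 55.)

730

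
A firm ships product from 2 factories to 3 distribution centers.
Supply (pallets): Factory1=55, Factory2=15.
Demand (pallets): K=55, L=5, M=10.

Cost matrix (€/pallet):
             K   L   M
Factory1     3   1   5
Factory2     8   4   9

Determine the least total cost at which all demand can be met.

A cheapest plan:
  Factory1 to K: 55 × €3 = €165
  Factory2 to L: 5 × €4 = €20
  Factory2 to M: 10 × €9 = €90
Total = 165 + 20 + 90 = €275.
(Supply check: Factory1 ships 55; Factory2 ships 15.)

275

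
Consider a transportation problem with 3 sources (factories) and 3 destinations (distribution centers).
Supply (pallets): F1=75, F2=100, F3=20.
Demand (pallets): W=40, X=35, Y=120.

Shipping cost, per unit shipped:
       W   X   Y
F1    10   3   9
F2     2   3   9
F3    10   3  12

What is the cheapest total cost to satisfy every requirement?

One minimum-cost allocation:
  F1–Y: 75 × 9 = 675
  F2–W: 40 × 2 = 80
  F2–X: 15 × 3 = 45
  F2–Y: 45 × 9 = 405
  F3–X: 20 × 3 = 60
Total = 675 + 80 + 45 + 405 + 60 = 1265.
(Supply check: F1 ships 75; F2 ships 100; F3 ships 20.)

1265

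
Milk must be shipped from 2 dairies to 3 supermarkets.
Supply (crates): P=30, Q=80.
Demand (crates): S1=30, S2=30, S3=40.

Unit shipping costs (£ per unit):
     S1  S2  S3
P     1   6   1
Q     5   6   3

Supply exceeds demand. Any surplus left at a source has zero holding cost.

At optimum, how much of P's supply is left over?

0

Minimum-cost shipments:
  P–S1: 30 × £1 = £30
  Q–S2: 30 × £6 = £180
  Q–S3: 40 × £3 = £120
Total cost = £330.
P ships 30 of its 30, leaving 0.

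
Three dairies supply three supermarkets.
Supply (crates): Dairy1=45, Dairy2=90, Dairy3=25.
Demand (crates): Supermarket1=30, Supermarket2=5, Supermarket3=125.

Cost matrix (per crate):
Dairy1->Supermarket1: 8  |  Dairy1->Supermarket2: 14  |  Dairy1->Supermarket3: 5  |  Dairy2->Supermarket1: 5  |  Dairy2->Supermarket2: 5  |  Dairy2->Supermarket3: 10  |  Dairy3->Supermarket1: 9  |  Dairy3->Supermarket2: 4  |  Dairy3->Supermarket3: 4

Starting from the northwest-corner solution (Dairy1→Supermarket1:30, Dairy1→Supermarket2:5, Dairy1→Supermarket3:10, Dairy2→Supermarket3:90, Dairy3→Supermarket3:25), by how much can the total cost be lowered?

Current plan cost = 30·8 + 5·14 + 10·5 + 90·10 + 25·4 = 1360.
Optimal plan:
  Dairy1->Supermarket3: 45 crates
  Dairy2->Supermarket1: 30 crates
  Dairy2->Supermarket2: 5 crates
  Dairy2->Supermarket3: 55 crates
  Dairy3->Supermarket3: 25 crates
Optimal cost = 1050.
Saving = 1360 − 1050 = 310.

310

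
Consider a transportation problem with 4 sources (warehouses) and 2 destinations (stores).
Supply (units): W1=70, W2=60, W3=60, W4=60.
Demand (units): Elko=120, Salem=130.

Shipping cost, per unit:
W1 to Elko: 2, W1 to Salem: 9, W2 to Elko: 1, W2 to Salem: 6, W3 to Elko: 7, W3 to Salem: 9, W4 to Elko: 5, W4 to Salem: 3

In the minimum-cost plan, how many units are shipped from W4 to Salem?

60

The minimum-cost plan:
  W1->Elko: 70 units
  W2->Elko: 50 units
  W2->Salem: 10 units
  W3->Salem: 60 units
  W4->Salem: 60 units
Total cost = 970.
So W4→Salem carries 60 units.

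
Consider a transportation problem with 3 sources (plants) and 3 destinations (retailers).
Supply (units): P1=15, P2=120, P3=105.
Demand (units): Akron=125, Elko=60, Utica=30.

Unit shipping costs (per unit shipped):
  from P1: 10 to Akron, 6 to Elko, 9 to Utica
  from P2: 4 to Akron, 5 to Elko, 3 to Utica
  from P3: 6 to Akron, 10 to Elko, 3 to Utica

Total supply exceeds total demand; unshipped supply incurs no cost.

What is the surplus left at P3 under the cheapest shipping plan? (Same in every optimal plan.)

25

Minimum-cost shipments:
  P1→Elko: 15 × 6 = 90
  P2→Akron: 75 × 4 = 300
  P2→Elko: 45 × 5 = 225
  P3→Akron: 50 × 6 = 300
  P3→Utica: 30 × 3 = 90
Total cost = 1005.
P3 ships 80 of its 105, leaving 25.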